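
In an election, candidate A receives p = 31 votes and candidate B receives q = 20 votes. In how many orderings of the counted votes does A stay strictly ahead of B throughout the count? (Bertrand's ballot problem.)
Strict-lead orderings = 16723268860760

Total orderings of the 51 votes with 31 for A: C(51, 31) = 77535155627160. By the Bertrand ballot formula (Cycle Lemma / reflection principle), the number of orderings in which A is strictly ahead of B throughout is (p − q)/(p + q) · C(p + q, p) = (31 − 20)/(31 + 20) · 77535155627160 = 16723268860760.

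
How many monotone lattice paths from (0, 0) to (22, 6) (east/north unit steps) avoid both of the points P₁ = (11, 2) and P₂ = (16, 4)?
Number of paths = 180474

Inclusion–exclusion. Total paths: C(28, 22) = 376740. Through P₁: C(13, 11)·C(15, 11) = 106470. Through P₂: C(20, 16)·C(8, 6) = 135660. Since P₁ is strictly southwest of P₂, a monotone path through both must visit P₁ then P₂; paths through both = C(13, 11)·C(7, 5)·C(8, 6) = 45864. Avoid both = 376740 − 106470 − 135660 + 45864 = 180474.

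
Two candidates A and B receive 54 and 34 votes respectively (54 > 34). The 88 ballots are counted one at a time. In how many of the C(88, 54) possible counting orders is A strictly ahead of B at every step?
Strict-lead orderings = 618540258932365020852300

Total orderings of the 88 votes with 54 for A: C(88, 54) = 2721577139302406091750120. By the Bertrand ballot formula (Cycle Lemma / reflection principle), the number of orderings in which A is strictly ahead of B throughout is (p − q)/(p + q) · C(p + q, p) = (54 − 34)/(54 + 34) · 2721577139302406091750120 = 618540258932365020852300.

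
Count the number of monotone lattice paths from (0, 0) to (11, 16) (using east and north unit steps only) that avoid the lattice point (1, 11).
Number of paths = 13001859

Total paths from (0, 0) to (11, 16): C(27, 11) = 13037895. Paths through (1, 11): (paths (0, 0) → (1, 11)) × (paths (1, 11) → (11, 16)) = C(12, 1) · C(15, 10) = 12 · 3003 = 36036. Avoidance count = 13037895 − 36036 = 13001859.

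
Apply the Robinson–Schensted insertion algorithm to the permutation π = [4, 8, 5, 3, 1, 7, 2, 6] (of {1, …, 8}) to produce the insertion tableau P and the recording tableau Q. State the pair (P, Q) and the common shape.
P = [1, 2, 6] / [3, 5, 7] / [4] / [8];  Q = [1, 2, 6] / [3, 7, 8] / [4] / [5];  common shape = (3, 3, 1, 1)

Row-insert the values π_1, π_2, … into P one at a time, bumping the leftmost entry strictly greater than the inserted value down to the next row. The recording tableau Q records, in position (i, j), the step at which that cell was added to P.
  Insert 4 (step 1): P = [4];  Q = [1]
  Insert 8 (step 2): P = [4, 8];  Q = [1, 2]
  Insert 5 (step 3): P = [4, 5] / [8];  Q = [1, 2] / [3]
  Insert 3 (step 4): P = [3, 5] / [4] / [8];  Q = [1, 2] / [3] / [4]
  Insert 1 (step 5): P = [1, 5] / [3] / [4] / [8];  Q = [1, 2] / [3] / [4] / [5]
  Insert 7 (step 6): P = [1, 5, 7] / [3] / [4] / [8];  Q = [1, 2, 6] / [3] / [4] / [5]
  Insert 2 (step 7): P = [1, 2, 7] / [3, 5] / [4] / [8];  Q = [1, 2, 6] / [3, 7] / [4] / [5]
  Insert 6 (step 8): P = [1, 2, 6] / [3, 5, 7] / [4] / [8];  Q = [1, 2, 6] / [3, 7, 8] / [4] / [5]
Final shape: (3, 3, 1, 1).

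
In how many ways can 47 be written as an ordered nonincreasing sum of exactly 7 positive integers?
p(47, 7 parts) = 6430

Partitions of n into exactly k parts are in bijection with partitions of n − k into at most k parts (subtract 1 from each part). So p(47, exactly 7) = p(40, parts ≤ 7). Computing via the recurrence p(m, j) = p(m, j−1) + p(m−j, j) gives 6430.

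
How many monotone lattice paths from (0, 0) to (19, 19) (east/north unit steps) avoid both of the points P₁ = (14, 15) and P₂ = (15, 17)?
Number of paths = 20577163440

Inclusion–exclusion. Total paths: C(38, 19) = 35345263800. Through P₁: C(29, 14)·C(9, 5) = 9772403760. Through P₂: C(32, 15)·C(6, 4) = 8485840800. Since P₁ is strictly southwest of P₂, a monotone path through both must visit P₁ then P₂; paths through both = C(29, 14)·C(3, 1)·C(6, 4) = 3490144200. Avoid both = 35345263800 − 9772403760 − 8485840800 + 3490144200 = 20577163440.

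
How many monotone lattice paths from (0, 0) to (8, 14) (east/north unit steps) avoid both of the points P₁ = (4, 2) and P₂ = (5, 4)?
Number of paths = 269304

Inclusion–exclusion. Total paths: C(22, 8) = 319770. Through P₁: C(6, 4)·C(16, 4) = 27300. Through P₂: C(9, 5)·C(13, 3) = 36036. Since P₁ is strictly southwest of P₂, a monotone path through both must visit P₁ then P₂; paths through both = C(6, 4)·C(3, 1)·C(13, 3) = 12870. Avoid both = 319770 − 27300 − 36036 + 12870 = 269304.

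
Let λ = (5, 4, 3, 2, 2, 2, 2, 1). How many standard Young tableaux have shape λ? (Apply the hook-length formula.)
# SYT of shape (5, 4, 3, 2, 2, 2, 2, 1) = 285170886

Hook-length formula: f^λ = n! / Π hook(c), product over all cells c of the Young diagram. For λ = (5, 4, 3, 2, 2, 2, 2, 1), n = 21 boxes. Hook lengths by row (left-to-right, top-to-bottom): [12, 10, 5, 3, 1]; [10, 8, 3, 1]; [8, 6, 1]; [6, 4]; [5, 3]; [4, 2]; [3, 1]; [1]. Product of hooks = 179159040000. So f^λ = 21! / 179159040000 = 51090942171709440000 / 179159040000 = 285170886.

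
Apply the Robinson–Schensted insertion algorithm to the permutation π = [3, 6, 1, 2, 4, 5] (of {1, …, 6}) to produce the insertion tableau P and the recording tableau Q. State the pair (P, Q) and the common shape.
P = [1, 2, 4, 5] / [3, 6];  Q = [1, 2, 5, 6] / [3, 4];  common shape = (4, 2)

Row-insert the values π_1, π_2, … into P one at a time, bumping the leftmost entry strictly greater than the inserted value down to the next row. The recording tableau Q records, in position (i, j), the step at which that cell was added to P.
  Insert 3 (step 1): P = [3];  Q = [1]
  Insert 6 (step 2): P = [3, 6];  Q = [1, 2]
  Insert 1 (step 3): P = [1, 6] / [3];  Q = [1, 2] / [3]
  Insert 2 (step 4): P = [1, 2] / [3, 6];  Q = [1, 2] / [3, 4]
  Insert 4 (step 5): P = [1, 2, 4] / [3, 6];  Q = [1, 2, 5] / [3, 4]
  Insert 5 (step 6): P = [1, 2, 4, 5] / [3, 6];  Q = [1, 2, 5, 6] / [3, 4]
Final shape: (4, 2).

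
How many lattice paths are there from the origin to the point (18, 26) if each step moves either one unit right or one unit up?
Number of paths = 1029530696964

A monotone lattice path from (0, 0) to (18, 26) consists of 18 east steps and 26 north steps in some order, so it is determined by which 18 of the 44 steps are east. The count is C(44, 18) = 1029530696964.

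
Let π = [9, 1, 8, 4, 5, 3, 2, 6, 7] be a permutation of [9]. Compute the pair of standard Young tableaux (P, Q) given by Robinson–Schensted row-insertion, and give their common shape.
P = [1, 2, 5, 6, 7] / [3] / [4] / [8] / [9];  Q = [1, 3, 5, 8, 9] / [2] / [4] / [6] / [7];  common shape = (5, 1, 1, 1, 1)

Row-insert the values π_1, π_2, … into P one at a time, bumping the leftmost entry strictly greater than the inserted value down to the next row. The recording tableau Q records, in position (i, j), the step at which that cell was added to P.
  Insert 9 (step 1): P = [9];  Q = [1]
  Insert 1 (step 2): P = [1] / [9];  Q = [1] / [2]
  Insert 8 (step 3): P = [1, 8] / [9];  Q = [1, 3] / [2]
  Insert 4 (step 4): P = [1, 4] / [8] / [9];  Q = [1, 3] / [2] / [4]
  Insert 5 (step 5): P = [1, 4, 5] / [8] / [9];  Q = [1, 3, 5] / [2] / [4]
  Insert 3 (step 6): P = [1, 3, 5] / [4] / [8] / [9];  Q = [1, 3, 5] / [2] / [4] / [6]
  Insert 2 (step 7): P = [1, 2, 5] / [3] / [4] / [8] / [9];  Q = [1, 3, 5] / [2] / [4] / [6] / [7]
  Insert 6 (step 8): P = [1, 2, 5, 6] / [3] / [4] / [8] / [9];  Q = [1, 3, 5, 8] / [2] / [4] / [6] / [7]
  Insert 7 (step 9): P = [1, 2, 5, 6, 7] / [3] / [4] / [8] / [9];  Q = [1, 3, 5, 8, 9] / [2] / [4] / [6] / [7]
Final shape: (5, 1, 1, 1, 1).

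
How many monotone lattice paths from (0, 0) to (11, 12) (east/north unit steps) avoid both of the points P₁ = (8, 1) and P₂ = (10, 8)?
Number of paths = 1131632

Inclusion–exclusion. Total paths: C(23, 11) = 1352078. Through P₁: C(9, 8)·C(14, 3) = 3276. Through P₂: C(18, 10)·C(5, 1) = 218790. Since P₁ is strictly southwest of P₂, a monotone path through both must visit P₁ then P₂; paths through both = C(9, 8)·C(9, 2)·C(5, 1) = 1620. Avoid both = 1352078 − 3276 − 218790 + 1620 = 1131632.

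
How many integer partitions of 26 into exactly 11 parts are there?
p(26, 11 parts) = 169

Partitions of n into exactly k parts are in bijection with partitions of n − k into at most k parts (subtract 1 from each part). So p(26, exactly 11) = p(15, parts ≤ 11). Computing via the recurrence p(m, j) = p(m, j−1) + p(m−j, j) gives 169.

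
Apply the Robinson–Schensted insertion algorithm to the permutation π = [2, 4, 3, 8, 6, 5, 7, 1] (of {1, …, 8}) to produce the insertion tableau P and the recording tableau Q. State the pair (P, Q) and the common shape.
P = [1, 3, 5, 7] / [2, 6] / [4] / [8];  Q = [1, 2, 4, 7] / [3, 5] / [6] / [8];  common shape = (4, 2, 1, 1)

Row-insert the values π_1, π_2, … into P one at a time, bumping the leftmost entry strictly greater than the inserted value down to the next row. The recording tableau Q records, in position (i, j), the step at which that cell was added to P.
  Insert 2 (step 1): P = [2];  Q = [1]
  Insert 4 (step 2): P = [2, 4];  Q = [1, 2]
  Insert 3 (step 3): P = [2, 3] / [4];  Q = [1, 2] / [3]
  Insert 8 (step 4): P = [2, 3, 8] / [4];  Q = [1, 2, 4] / [3]
  Insert 6 (step 5): P = [2, 3, 6] / [4, 8];  Q = [1, 2, 4] / [3, 5]
  Insert 5 (step 6): P = [2, 3, 5] / [4, 6] / [8];  Q = [1, 2, 4] / [3, 5] / [6]
  Insert 7 (step 7): P = [2, 3, 5, 7] / [4, 6] / [8];  Q = [1, 2, 4, 7] / [3, 5] / [6]
  Insert 1 (step 8): P = [1, 3, 5, 7] / [2, 6] / [4] / [8];  Q = [1, 2, 4, 7] / [3, 5] / [6] / [8]
Final shape: (4, 2, 1, 1).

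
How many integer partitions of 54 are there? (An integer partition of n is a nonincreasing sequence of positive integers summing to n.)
p(54) = 386155

Compute p(n) via the recurrence p(n, m) = p(n, m−1) + p(n−m, m), where p(n, m) counts partitions of n with all parts ≤ m and p(n) = p(n, n). The base cases are p(0, m) = 1 and p(n, 0) = 0 for n > 0. Filling the table yields p(54) = 386155. (Euler's pentagonal recurrence is an alternative.)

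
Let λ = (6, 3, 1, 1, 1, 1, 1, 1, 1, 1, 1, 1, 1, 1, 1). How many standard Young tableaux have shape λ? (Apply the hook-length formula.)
# SYT of shape (6, 3, 1, 1, 1, 1, 1, 1, 1, 1, 1, 1, 1, 1, 1) = 1566873

Hook-length formula: f^λ = n! / Π hook(c), product over all cells c of the Young diagram. For λ = (6, 3, 1, 1, 1, 1, 1, 1, 1, 1, 1, 1, 1, 1, 1), n = 22 boxes. Hook lengths by row (left-to-right, top-to-bottom): [20, 6, 5, 3, 2, 1]; [16, 2, 1]; [13]; [12]; [11]; [10]; [9]; [8]; [7]; [6]; [5]; [4]; [3]; [2]; [1]. Product of hooks = 717352796160000. So f^λ = 22! / 717352796160000 = 1124000727777607680000 / 717352796160000 = 1566873.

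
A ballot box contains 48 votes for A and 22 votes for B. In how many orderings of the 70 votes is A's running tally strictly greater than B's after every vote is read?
Strict-lead orderings = 318863613274932180

Total orderings of the 70 votes with 48 for A: C(70, 48) = 858478958817125100. By the Bertrand ballot formula (Cycle Lemma / reflection principle), the number of orderings in which A is strictly ahead of B throughout is (p − q)/(p + q) · C(p + q, p) = (48 − 22)/(48 + 22) · 858478958817125100 = 318863613274932180.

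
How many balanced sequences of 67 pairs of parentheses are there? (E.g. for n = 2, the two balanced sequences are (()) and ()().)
C_67 = 22033725021956517463358552614056949950

These balanced parentheses are counted by the Catalan number C_n = (1/(n + 1)) · C(2n, n). For n = 67: C_67 = (1/68) · C(134, 67) = 1498293301493043187508381577755872596600/68 = 22033725021956517463358552614056949950.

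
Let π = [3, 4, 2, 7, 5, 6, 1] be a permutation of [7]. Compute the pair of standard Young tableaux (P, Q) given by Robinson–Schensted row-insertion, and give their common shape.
P = [1, 4, 5, 6] / [2, 7] / [3];  Q = [1, 2, 4, 6] / [3, 5] / [7];  common shape = (4, 2, 1)

Row-insert the values π_1, π_2, … into P one at a time, bumping the leftmost entry strictly greater than the inserted value down to the next row. The recording tableau Q records, in position (i, j), the step at which that cell was added to P.
  Insert 3 (step 1): P = [3];  Q = [1]
  Insert 4 (step 2): P = [3, 4];  Q = [1, 2]
  Insert 2 (step 3): P = [2, 4] / [3];  Q = [1, 2] / [3]
  Insert 7 (step 4): P = [2, 4, 7] / [3];  Q = [1, 2, 4] / [3]
  Insert 5 (step 5): P = [2, 4, 5] / [3, 7];  Q = [1, 2, 4] / [3, 5]
  Insert 6 (step 6): P = [2, 4, 5, 6] / [3, 7];  Q = [1, 2, 4, 6] / [3, 5]
  Insert 1 (step 7): P = [1, 4, 5, 6] / [2, 7] / [3];  Q = [1, 2, 4, 6] / [3, 5] / [7]
Final shape: (4, 2, 1).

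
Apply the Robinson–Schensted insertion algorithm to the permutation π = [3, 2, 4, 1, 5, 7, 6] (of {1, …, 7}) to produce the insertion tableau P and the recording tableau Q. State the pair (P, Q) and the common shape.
P = [1, 4, 5, 6] / [2, 7] / [3];  Q = [1, 3, 5, 6] / [2, 7] / [4];  common shape = (4, 2, 1)

Row-insert the values π_1, π_2, … into P one at a time, bumping the leftmost entry strictly greater than the inserted value down to the next row. The recording tableau Q records, in position (i, j), the step at which that cell was added to P.
  Insert 3 (step 1): P = [3];  Q = [1]
  Insert 2 (step 2): P = [2] / [3];  Q = [1] / [2]
  Insert 4 (step 3): P = [2, 4] / [3];  Q = [1, 3] / [2]
  Insert 1 (step 4): P = [1, 4] / [2] / [3];  Q = [1, 3] / [2] / [4]
  Insert 5 (step 5): P = [1, 4, 5] / [2] / [3];  Q = [1, 3, 5] / [2] / [4]
  Insert 7 (step 6): P = [1, 4, 5, 7] / [2] / [3];  Q = [1, 3, 5, 6] / [2] / [4]
  Insert 6 (step 7): P = [1, 4, 5, 6] / [2, 7] / [3];  Q = [1, 3, 5, 6] / [2, 7] / [4]
Final shape: (4, 2, 1).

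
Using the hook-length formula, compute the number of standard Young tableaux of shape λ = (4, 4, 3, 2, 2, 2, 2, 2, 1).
# SYT of shape (4, 4, 3, 2, 2, 2, 2, 2, 1) = 206926720

Hook-length formula: f^λ = n! / Π hook(c), product over all cells c of the Young diagram. For λ = (4, 4, 3, 2, 2, 2, 2, 2, 1), n = 22 boxes. Hook lengths by row (left-to-right, top-to-bottom): [12, 10, 4, 2]; [11, 9, 3, 1]; [9, 7, 1]; [7, 5]; [6, 4]; [5, 3]; [4, 2]; [3, 1]; [1]. Product of hooks = 5431878144000. So f^λ = 22! / 5431878144000 = 1124000727777607680000 / 5431878144000 = 206926720.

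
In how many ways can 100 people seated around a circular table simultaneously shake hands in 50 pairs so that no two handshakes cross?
C_50 = 1978261657756160653623774456

These noncrossing handshakes are counted by the Catalan number C_n = (1/(n + 1)) · C(2n, n). For n = 50: C_50 = (1/51) · C(100, 50) = 100891344545564193334812497256/51 = 1978261657756160653623774456.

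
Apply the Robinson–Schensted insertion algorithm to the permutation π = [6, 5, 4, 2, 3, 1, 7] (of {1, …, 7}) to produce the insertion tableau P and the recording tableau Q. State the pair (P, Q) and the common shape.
P = [1, 3, 7] / [2] / [4] / [5] / [6];  Q = [1, 5, 7] / [2] / [3] / [4] / [6];  common shape = (3, 1, 1, 1, 1)

Row-insert the values π_1, π_2, … into P one at a time, bumping the leftmost entry strictly greater than the inserted value down to the next row. The recording tableau Q records, in position (i, j), the step at which that cell was added to P.
  Insert 6 (step 1): P = [6];  Q = [1]
  Insert 5 (step 2): P = [5] / [6];  Q = [1] / [2]
  Insert 4 (step 3): P = [4] / [5] / [6];  Q = [1] / [2] / [3]
  Insert 2 (step 4): P = [2] / [4] / [5] / [6];  Q = [1] / [2] / [3] / [4]
  Insert 3 (step 5): P = [2, 3] / [4] / [5] / [6];  Q = [1, 5] / [2] / [3] / [4]
  Insert 1 (step 6): P = [1, 3] / [2] / [4] / [5] / [6];  Q = [1, 5] / [2] / [3] / [4] / [6]
  Insert 7 (step 7): P = [1, 3, 7] / [2] / [4] / [5] / [6];  Q = [1, 5, 7] / [2] / [3] / [4] / [6]
Final shape: (3, 1, 1, 1, 1).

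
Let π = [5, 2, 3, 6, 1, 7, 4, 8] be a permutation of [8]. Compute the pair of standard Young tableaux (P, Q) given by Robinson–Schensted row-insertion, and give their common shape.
P = [1, 3, 4, 7, 8] / [2, 6] / [5];  Q = [1, 3, 4, 6, 8] / [2, 7] / [5];  common shape = (5, 2, 1)

Row-insert the values π_1, π_2, … into P one at a time, bumping the leftmost entry strictly greater than the inserted value down to the next row. The recording tableau Q records, in position (i, j), the step at which that cell was added to P.
  Insert 5 (step 1): P = [5];  Q = [1]
  Insert 2 (step 2): P = [2] / [5];  Q = [1] / [2]
  Insert 3 (step 3): P = [2, 3] / [5];  Q = [1, 3] / [2]
  Insert 6 (step 4): P = [2, 3, 6] / [5];  Q = [1, 3, 4] / [2]
  Insert 1 (step 5): P = [1, 3, 6] / [2] / [5];  Q = [1, 3, 4] / [2] / [5]
  Insert 7 (step 6): P = [1, 3, 6, 7] / [2] / [5];  Q = [1, 3, 4, 6] / [2] / [5]
  Insert 4 (step 7): P = [1, 3, 4, 7] / [2, 6] / [5];  Q = [1, 3, 4, 6] / [2, 7] / [5]
  Insert 8 (step 8): P = [1, 3, 4, 7, 8] / [2, 6] / [5];  Q = [1, 3, 4, 6, 8] / [2, 7] / [5]
Final shape: (5, 2, 1).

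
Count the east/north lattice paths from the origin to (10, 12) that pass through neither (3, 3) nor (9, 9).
Number of paths = 297286

Inclusion–exclusion. Total paths: C(22, 10) = 646646. Through P₁: C(6, 3)·C(16, 7) = 228800. Through P₂: C(18, 9)·C(4, 1) = 194480. Since P₁ is strictly southwest of P₂, a monotone path through both must visit P₁ then P₂; paths through both = C(6, 3)·C(12, 6)·C(4, 1) = 73920. Avoid both = 646646 − 228800 − 194480 + 73920 = 297286.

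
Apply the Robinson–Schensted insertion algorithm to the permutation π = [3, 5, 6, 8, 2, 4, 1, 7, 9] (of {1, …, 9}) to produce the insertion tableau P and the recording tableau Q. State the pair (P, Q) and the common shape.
P = [1, 4, 6, 7, 9] / [2, 5, 8] / [3];  Q = [1, 2, 3, 4, 9] / [5, 6, 8] / [7];  common shape = (5, 3, 1)

Row-insert the values π_1, π_2, … into P one at a time, bumping the leftmost entry strictly greater than the inserted value down to the next row. The recording tableau Q records, in position (i, j), the step at which that cell was added to P.
  Insert 3 (step 1): P = [3];  Q = [1]
  Insert 5 (step 2): P = [3, 5];  Q = [1, 2]
  Insert 6 (step 3): P = [3, 5, 6];  Q = [1, 2, 3]
  Insert 8 (step 4): P = [3, 5, 6, 8];  Q = [1, 2, 3, 4]
  Insert 2 (step 5): P = [2, 5, 6, 8] / [3];  Q = [1, 2, 3, 4] / [5]
  Insert 4 (step 6): P = [2, 4, 6, 8] / [3, 5];  Q = [1, 2, 3, 4] / [5, 6]
  Insert 1 (step 7): P = [1, 4, 6, 8] / [2, 5] / [3];  Q = [1, 2, 3, 4] / [5, 6] / [7]
  Insert 7 (step 8): P = [1, 4, 6, 7] / [2, 5, 8] / [3];  Q = [1, 2, 3, 4] / [5, 6, 8] / [7]
  Insert 9 (step 9): P = [1, 4, 6, 7, 9] / [2, 5, 8] / [3];  Q = [1, 2, 3, 4, 9] / [5, 6, 8] / [7]
Final shape: (5, 3, 1).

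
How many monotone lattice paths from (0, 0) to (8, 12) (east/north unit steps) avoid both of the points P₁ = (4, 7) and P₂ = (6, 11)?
Number of paths = 62112

Inclusion–exclusion. Total paths: C(20, 8) = 125970. Through P₁: C(11, 4)·C(9, 4) = 41580. Through P₂: C(17, 6)·C(3, 2) = 37128. Since P₁ is strictly southwest of P₂, a monotone path through both must visit P₁ then P₂; paths through both = C(11, 4)·C(6, 2)·C(3, 2) = 14850. Avoid both = 125970 − 41580 − 37128 + 14850 = 62112.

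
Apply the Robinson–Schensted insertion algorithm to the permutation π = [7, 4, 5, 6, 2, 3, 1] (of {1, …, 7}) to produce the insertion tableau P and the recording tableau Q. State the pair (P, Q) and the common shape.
P = [1, 3, 6] / [2, 5] / [4] / [7];  Q = [1, 3, 4] / [2, 6] / [5] / [7];  common shape = (3, 2, 1, 1)

Row-insert the values π_1, π_2, … into P one at a time, bumping the leftmost entry strictly greater than the inserted value down to the next row. The recording tableau Q records, in position (i, j), the step at which that cell was added to P.
  Insert 7 (step 1): P = [7];  Q = [1]
  Insert 4 (step 2): P = [4] / [7];  Q = [1] / [2]
  Insert 5 (step 3): P = [4, 5] / [7];  Q = [1, 3] / [2]
  Insert 6 (step 4): P = [4, 5, 6] / [7];  Q = [1, 3, 4] / [2]
  Insert 2 (step 5): P = [2, 5, 6] / [4] / [7];  Q = [1, 3, 4] / [2] / [5]
  Insert 3 (step 6): P = [2, 3, 6] / [4, 5] / [7];  Q = [1, 3, 4] / [2, 6] / [5]
  Insert 1 (step 7): P = [1, 3, 6] / [2, 5] / [4] / [7];  Q = [1, 3, 4] / [2, 6] / [5] / [7]
Final shape: (3, 2, 1, 1).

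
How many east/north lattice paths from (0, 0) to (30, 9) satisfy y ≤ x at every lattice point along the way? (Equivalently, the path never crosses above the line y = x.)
Number of paths = 150391384

By the reflection principle (André's argument), the number of monotone paths to (30, 9) with n ≤ m that never go above y = x is C(39, 30) − C(39, 31) = 211915132 − 61523748 = 150391384.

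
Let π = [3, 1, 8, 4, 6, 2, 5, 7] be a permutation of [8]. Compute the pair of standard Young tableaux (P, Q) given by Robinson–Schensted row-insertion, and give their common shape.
P = [1, 2, 5, 7] / [3, 4, 6] / [8];  Q = [1, 3, 5, 8] / [2, 4, 7] / [6];  common shape = (4, 3, 1)

Row-insert the values π_1, π_2, … into P one at a time, bumping the leftmost entry strictly greater than the inserted value down to the next row. The recording tableau Q records, in position (i, j), the step at which that cell was added to P.
  Insert 3 (step 1): P = [3];  Q = [1]
  Insert 1 (step 2): P = [1] / [3];  Q = [1] / [2]
  Insert 8 (step 3): P = [1, 8] / [3];  Q = [1, 3] / [2]
  Insert 4 (step 4): P = [1, 4] / [3, 8];  Q = [1, 3] / [2, 4]
  Insert 6 (step 5): P = [1, 4, 6] / [3, 8];  Q = [1, 3, 5] / [2, 4]
  Insert 2 (step 6): P = [1, 2, 6] / [3, 4] / [8];  Q = [1, 3, 5] / [2, 4] / [6]
  Insert 5 (step 7): P = [1, 2, 5] / [3, 4, 6] / [8];  Q = [1, 3, 5] / [2, 4, 7] / [6]
  Insert 7 (step 8): P = [1, 2, 5, 7] / [3, 4, 6] / [8];  Q = [1, 3, 5, 8] / [2, 4, 7] / [6]
Final shape: (4, 3, 1).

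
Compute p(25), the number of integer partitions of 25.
p(25) = 1958

Compute p(n) via the recurrence p(n, m) = p(n, m−1) + p(n−m, m), where p(n, m) counts partitions of n with all parts ≤ m and p(n) = p(n, n). The base cases are p(0, m) = 1 and p(n, 0) = 0 for n > 0. Filling the table yields p(25) = 1958. (Euler's pentagonal recurrence is an alternative.)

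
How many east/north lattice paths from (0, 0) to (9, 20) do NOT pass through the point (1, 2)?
Number of paths = 5328180

Total paths from (0, 0) to (9, 20): C(29, 9) = 10015005. Paths through (1, 2): (paths (0, 0) → (1, 2)) × (paths (1, 2) → (9, 20)) = C(3, 1) · C(26, 8) = 3 · 1562275 = 4686825. Avoidance count = 10015005 − 4686825 = 5328180.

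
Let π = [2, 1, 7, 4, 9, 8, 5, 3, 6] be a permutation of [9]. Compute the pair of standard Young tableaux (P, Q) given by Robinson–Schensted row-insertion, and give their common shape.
P = [1, 3, 5, 6] / [2, 4, 8] / [7] / [9];  Q = [1, 3, 5, 9] / [2, 4, 6] / [7] / [8];  common shape = (4, 3, 1, 1)

Row-insert the values π_1, π_2, … into P one at a time, bumping the leftmost entry strictly greater than the inserted value down to the next row. The recording tableau Q records, in position (i, j), the step at which that cell was added to P.
  Insert 2 (step 1): P = [2];  Q = [1]
  Insert 1 (step 2): P = [1] / [2];  Q = [1] / [2]
  Insert 7 (step 3): P = [1, 7] / [2];  Q = [1, 3] / [2]
  Insert 4 (step 4): P = [1, 4] / [2, 7];  Q = [1, 3] / [2, 4]
  Insert 9 (step 5): P = [1, 4, 9] / [2, 7];  Q = [1, 3, 5] / [2, 4]
  Insert 8 (step 6): P = [1, 4, 8] / [2, 7, 9];  Q = [1, 3, 5] / [2, 4, 6]
  Insert 5 (step 7): P = [1, 4, 5] / [2, 7, 8] / [9];  Q = [1, 3, 5] / [2, 4, 6] / [7]
  Insert 3 (step 8): P = [1, 3, 5] / [2, 4, 8] / [7] / [9];  Q = [1, 3, 5] / [2, 4, 6] / [7] / [8]
  Insert 6 (step 9): P = [1, 3, 5, 6] / [2, 4, 8] / [7] / [9];  Q = [1, 3, 5, 9] / [2, 4, 6] / [7] / [8]
Final shape: (4, 3, 1, 1).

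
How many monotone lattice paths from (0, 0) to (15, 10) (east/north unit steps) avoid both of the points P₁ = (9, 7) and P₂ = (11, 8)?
Number of paths = 1688870

Inclusion–exclusion. Total paths: C(25, 15) = 3268760. Through P₁: C(16, 9)·C(9, 6) = 960960. Through P₂: C(19, 11)·C(6, 4) = 1133730. Since P₁ is strictly southwest of P₂, a monotone path through both must visit P₁ then P₂; paths through both = C(16, 9)·C(3, 2)·C(6, 4) = 514800. Avoid both = 3268760 − 960960 − 1133730 + 514800 = 1688870.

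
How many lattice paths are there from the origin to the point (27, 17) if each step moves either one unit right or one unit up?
Number of paths = 686353797976

A monotone lattice path from (0, 0) to (27, 17) consists of 27 east steps and 17 north steps in some order, so it is determined by which 27 of the 44 steps are east. The count is C(44, 27) = 686353797976.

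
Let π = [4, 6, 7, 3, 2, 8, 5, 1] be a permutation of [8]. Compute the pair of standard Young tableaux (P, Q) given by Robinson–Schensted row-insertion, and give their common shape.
P = [1, 5, 7, 8] / [2, 6] / [3] / [4];  Q = [1, 2, 3, 6] / [4, 7] / [5] / [8];  common shape = (4, 2, 1, 1)

Row-insert the values π_1, π_2, … into P one at a time, bumping the leftmost entry strictly greater than the inserted value down to the next row. The recording tableau Q records, in position (i, j), the step at which that cell was added to P.
  Insert 4 (step 1): P = [4];  Q = [1]
  Insert 6 (step 2): P = [4, 6];  Q = [1, 2]
  Insert 7 (step 3): P = [4, 6, 7];  Q = [1, 2, 3]
  Insert 3 (step 4): P = [3, 6, 7] / [4];  Q = [1, 2, 3] / [4]
  Insert 2 (step 5): P = [2, 6, 7] / [3] / [4];  Q = [1, 2, 3] / [4] / [5]
  Insert 8 (step 6): P = [2, 6, 7, 8] / [3] / [4];  Q = [1, 2, 3, 6] / [4] / [5]
  Insert 5 (step 7): P = [2, 5, 7, 8] / [3, 6] / [4];  Q = [1, 2, 3, 6] / [4, 7] / [5]
  Insert 1 (step 8): P = [1, 5, 7, 8] / [2, 6] / [3] / [4];  Q = [1, 2, 3, 6] / [4, 7] / [5] / [8]
Final shape: (4, 2, 1, 1).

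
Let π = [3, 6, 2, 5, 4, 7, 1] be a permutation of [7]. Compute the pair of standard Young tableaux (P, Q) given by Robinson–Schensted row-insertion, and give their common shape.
P = [1, 4, 7] / [2, 5] / [3] / [6];  Q = [1, 2, 6] / [3, 4] / [5] / [7];  common shape = (3, 2, 1, 1)

Row-insert the values π_1, π_2, … into P one at a time, bumping the leftmost entry strictly greater than the inserted value down to the next row. The recording tableau Q records, in position (i, j), the step at which that cell was added to P.
  Insert 3 (step 1): P = [3];  Q = [1]
  Insert 6 (step 2): P = [3, 6];  Q = [1, 2]
  Insert 2 (step 3): P = [2, 6] / [3];  Q = [1, 2] / [3]
  Insert 5 (step 4): P = [2, 5] / [3, 6];  Q = [1, 2] / [3, 4]
  Insert 4 (step 5): P = [2, 4] / [3, 5] / [6];  Q = [1, 2] / [3, 4] / [5]
  Insert 7 (step 6): P = [2, 4, 7] / [3, 5] / [6];  Q = [1, 2, 6] / [3, 4] / [5]
  Insert 1 (step 7): P = [1, 4, 7] / [2, 5] / [3] / [6];  Q = [1, 2, 6] / [3, 4] / [5] / [7]
Final shape: (3, 2, 1, 1).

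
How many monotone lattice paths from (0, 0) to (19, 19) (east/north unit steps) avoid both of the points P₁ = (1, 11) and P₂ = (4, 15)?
Number of paths = 35313121044

Inclusion–exclusion. Total paths: C(38, 19) = 35345263800. Through P₁: C(12, 1)·C(26, 18) = 18747300. Through P₂: C(19, 4)·C(19, 15) = 15023376. Since P₁ is strictly southwest of P₂, a monotone path through both must visit P₁ then P₂; paths through both = C(12, 1)·C(7, 3)·C(19, 15) = 1627920. Avoid both = 35345263800 − 18747300 − 15023376 + 1627920 = 35313121044.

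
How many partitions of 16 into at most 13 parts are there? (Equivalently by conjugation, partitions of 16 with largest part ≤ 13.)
p(16, parts ≤ 13) = 227

Partitions of 16 with all parts ≤ 13: 13+3, 13+2+1, 13+1+1+1, 12+4, 12+3+1, 12+2+2, 12+2+1+1, 12+1+1+1+1, 11+5, 11+4+1, 11+3+2, 11+3+1+1, 11+2+2+1, 11+2+1+1+1, 11+1+1+1+1+1, 10+6, 10+5+1, 10+4+2, 10+4+1+1, 10+3+3, 10+3+2+1, 10+3+1+1+1, 10+2+2+2, 10+2+2+1+1, 10+2+1+1+1+1, 10+1+1+1+1+1+1, 9+7, 9+6+1, 9+5+2, 9+5+1+1, … (227 total). Count = 227.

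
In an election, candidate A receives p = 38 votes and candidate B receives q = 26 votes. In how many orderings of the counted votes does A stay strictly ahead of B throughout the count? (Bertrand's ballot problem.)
Strict-lead orderings = 112792097461349754

Total orderings of the 64 votes with 38 for A: C(64, 38) = 601557853127198688. By the Bertrand ballot formula (Cycle Lemma / reflection principle), the number of orderings in which A is strictly ahead of B throughout is (p − q)/(p + q) · C(p + q, p) = (38 − 26)/(38 + 26) · 601557853127198688 = 112792097461349754.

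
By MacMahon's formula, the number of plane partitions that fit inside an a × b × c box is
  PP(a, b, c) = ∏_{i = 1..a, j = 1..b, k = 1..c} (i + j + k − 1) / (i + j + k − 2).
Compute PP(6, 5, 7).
PP(6, 5, 7) = 739309710568

Evaluate the triple product over i = 1..6, j = 1..5, k = 1..7. The factors are (2/1) · (3/2) · (4/3) · (5/4) · (6/5) · (7/6) · (8/7) · (3/2) · … (210 factors total). The numerators and denominators telescope so the product is an integer; carrying out the multiplication exactly gives PP(6, 5, 7) = 739309710568.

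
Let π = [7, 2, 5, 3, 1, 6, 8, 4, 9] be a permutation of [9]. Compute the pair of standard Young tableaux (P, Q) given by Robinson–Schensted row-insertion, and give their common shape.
P = [1, 3, 4, 8, 9] / [2, 6] / [5] / [7];  Q = [1, 3, 6, 7, 9] / [2, 8] / [4] / [5];  common shape = (5, 2, 1, 1)

Row-insert the values π_1, π_2, … into P one at a time, bumping the leftmost entry strictly greater than the inserted value down to the next row. The recording tableau Q records, in position (i, j), the step at which that cell was added to P.
  Insert 7 (step 1): P = [7];  Q = [1]
  Insert 2 (step 2): P = [2] / [7];  Q = [1] / [2]
  Insert 5 (step 3): P = [2, 5] / [7];  Q = [1, 3] / [2]
  Insert 3 (step 4): P = [2, 3] / [5] / [7];  Q = [1, 3] / [2] / [4]
  Insert 1 (step 5): P = [1, 3] / [2] / [5] / [7];  Q = [1, 3] / [2] / [4] / [5]
  Insert 6 (step 6): P = [1, 3, 6] / [2] / [5] / [7];  Q = [1, 3, 6] / [2] / [4] / [5]
  Insert 8 (step 7): P = [1, 3, 6, 8] / [2] / [5] / [7];  Q = [1, 3, 6, 7] / [2] / [4] / [5]
  Insert 4 (step 8): P = [1, 3, 4, 8] / [2, 6] / [5] / [7];  Q = [1, 3, 6, 7] / [2, 8] / [4] / [5]
  Insert 9 (step 9): P = [1, 3, 4, 8, 9] / [2, 6] / [5] / [7];  Q = [1, 3, 6, 7, 9] / [2, 8] / [4] / [5]
Final shape: (5, 2, 1, 1).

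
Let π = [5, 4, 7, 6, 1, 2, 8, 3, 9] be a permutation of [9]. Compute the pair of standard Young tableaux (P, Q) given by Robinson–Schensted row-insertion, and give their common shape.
P = [1, 2, 3, 9] / [4, 6, 8] / [5, 7];  Q = [1, 3, 7, 9] / [2, 4, 8] / [5, 6];  common shape = (4, 3, 2)

Row-insert the values π_1, π_2, … into P one at a time, bumping the leftmost entry strictly greater than the inserted value down to the next row. The recording tableau Q records, in position (i, j), the step at which that cell was added to P.
  Insert 5 (step 1): P = [5];  Q = [1]
  Insert 4 (step 2): P = [4] / [5];  Q = [1] / [2]
  Insert 7 (step 3): P = [4, 7] / [5];  Q = [1, 3] / [2]
  Insert 6 (step 4): P = [4, 6] / [5, 7];  Q = [1, 3] / [2, 4]
  Insert 1 (step 5): P = [1, 6] / [4, 7] / [5];  Q = [1, 3] / [2, 4] / [5]
  Insert 2 (step 6): P = [1, 2] / [4, 6] / [5, 7];  Q = [1, 3] / [2, 4] / [5, 6]
  Insert 8 (step 7): P = [1, 2, 8] / [4, 6] / [5, 7];  Q = [1, 3, 7] / [2, 4] / [5, 6]
  Insert 3 (step 8): P = [1, 2, 3] / [4, 6, 8] / [5, 7];  Q = [1, 3, 7] / [2, 4, 8] / [5, 6]
  Insert 9 (step 9): P = [1, 2, 3, 9] / [4, 6, 8] / [5, 7];  Q = [1, 3, 7, 9] / [2, 4, 8] / [5, 6]
Final shape: (4, 3, 2).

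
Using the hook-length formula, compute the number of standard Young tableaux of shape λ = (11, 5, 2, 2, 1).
# SYT of shape (11, 5, 2, 2, 1) = 73120740

Hook-length formula: f^λ = n! / Π hook(c), product over all cells c of the Young diagram. For λ = (11, 5, 2, 2, 1), n = 21 boxes. Hook lengths by row (left-to-right, top-to-bottom): [15, 13, 10, 9, 8, 6, 5, 4, 3, 2, 1]; [8, 6, 3, 2, 1]; [4, 2]; [3, 1]; [1]. Product of hooks = 698720256000. So f^λ = 21! / 698720256000 = 51090942171709440000 / 698720256000 = 73120740.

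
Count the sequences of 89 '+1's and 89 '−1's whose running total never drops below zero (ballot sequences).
C_89 = 254224158304000796523953440778841647086547372026600

These ballot sequences are counted by the Catalan number C_n = (1/(n + 1)) · C(2n, n). For n = 89: C_89 = (1/90) · C(178, 89) = 22880174247360071687155809670095748237789263482394000/90 = 254224158304000796523953440778841647086547372026600.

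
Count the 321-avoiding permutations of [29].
C_29 = 1002242216651368

These 321-avoiding permutations are counted by the Catalan number C_n = (1/(n + 1)) · C(2n, n). For n = 29: C_29 = (1/30) · C(58, 29) = 30067266499541040/30 = 1002242216651368.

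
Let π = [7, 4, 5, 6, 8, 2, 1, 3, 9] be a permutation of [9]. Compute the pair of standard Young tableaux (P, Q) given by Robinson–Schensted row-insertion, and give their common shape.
P = [1, 3, 6, 8, 9] / [2, 5] / [4] / [7];  Q = [1, 3, 4, 5, 9] / [2, 8] / [6] / [7];  common shape = (5, 2, 1, 1)

Row-insert the values π_1, π_2, … into P one at a time, bumping the leftmost entry strictly greater than the inserted value down to the next row. The recording tableau Q records, in position (i, j), the step at which that cell was added to P.
  Insert 7 (step 1): P = [7];  Q = [1]
  Insert 4 (step 2): P = [4] / [7];  Q = [1] / [2]
  Insert 5 (step 3): P = [4, 5] / [7];  Q = [1, 3] / [2]
  Insert 6 (step 4): P = [4, 5, 6] / [7];  Q = [1, 3, 4] / [2]
  Insert 8 (step 5): P = [4, 5, 6, 8] / [7];  Q = [1, 3, 4, 5] / [2]
  Insert 2 (step 6): P = [2, 5, 6, 8] / [4] / [7];  Q = [1, 3, 4, 5] / [2] / [6]
  Insert 1 (step 7): P = [1, 5, 6, 8] / [2] / [4] / [7];  Q = [1, 3, 4, 5] / [2] / [6] / [7]
  Insert 3 (step 8): P = [1, 3, 6, 8] / [2, 5] / [4] / [7];  Q = [1, 3, 4, 5] / [2, 8] / [6] / [7]
  Insert 9 (step 9): P = [1, 3, 6, 8, 9] / [2, 5] / [4] / [7];  Q = [1, 3, 4, 5, 9] / [2, 8] / [6] / [7]
Final shape: (5, 2, 1, 1).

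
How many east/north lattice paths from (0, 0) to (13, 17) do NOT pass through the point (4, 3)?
Number of paths = 91158200

Total paths from (0, 0) to (13, 17): C(30, 13) = 119759850. Paths through (4, 3): (paths (0, 0) → (4, 3)) × (paths (4, 3) → (13, 17)) = C(7, 4) · C(23, 9) = 35 · 817190 = 28601650. Avoidance count = 119759850 − 28601650 = 91158200.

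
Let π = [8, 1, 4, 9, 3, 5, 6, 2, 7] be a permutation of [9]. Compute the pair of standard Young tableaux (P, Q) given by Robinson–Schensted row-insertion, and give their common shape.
P = [1, 2, 5, 6, 7] / [3, 9] / [4] / [8];  Q = [1, 3, 4, 7, 9] / [2, 6] / [5] / [8];  common shape = (5, 2, 1, 1)

Row-insert the values π_1, π_2, … into P one at a time, bumping the leftmost entry strictly greater than the inserted value down to the next row. The recording tableau Q records, in position (i, j), the step at which that cell was added to P.
  Insert 8 (step 1): P = [8];  Q = [1]
  Insert 1 (step 2): P = [1] / [8];  Q = [1] / [2]
  Insert 4 (step 3): P = [1, 4] / [8];  Q = [1, 3] / [2]
  Insert 9 (step 4): P = [1, 4, 9] / [8];  Q = [1, 3, 4] / [2]
  Insert 3 (step 5): P = [1, 3, 9] / [4] / [8];  Q = [1, 3, 4] / [2] / [5]
  Insert 5 (step 6): P = [1, 3, 5] / [4, 9] / [8];  Q = [1, 3, 4] / [2, 6] / [5]
  Insert 6 (step 7): P = [1, 3, 5, 6] / [4, 9] / [8];  Q = [1, 3, 4, 7] / [2, 6] / [5]
  Insert 2 (step 8): P = [1, 2, 5, 6] / [3, 9] / [4] / [8];  Q = [1, 3, 4, 7] / [2, 6] / [5] / [8]
  Insert 7 (step 9): P = [1, 2, 5, 6, 7] / [3, 9] / [4] / [8];  Q = [1, 3, 4, 7, 9] / [2, 6] / [5] / [8]
Final shape: (5, 2, 1, 1).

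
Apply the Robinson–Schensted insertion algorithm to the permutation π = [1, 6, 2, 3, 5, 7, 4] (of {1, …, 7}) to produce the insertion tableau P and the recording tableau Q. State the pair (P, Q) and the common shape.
P = [1, 2, 3, 4, 7] / [5] / [6];  Q = [1, 2, 4, 5, 6] / [3] / [7];  common shape = (5, 1, 1)

Row-insert the values π_1, π_2, … into P one at a time, bumping the leftmost entry strictly greater than the inserted value down to the next row. The recording tableau Q records, in position (i, j), the step at which that cell was added to P.
  Insert 1 (step 1): P = [1];  Q = [1]
  Insert 6 (step 2): P = [1, 6];  Q = [1, 2]
  Insert 2 (step 3): P = [1, 2] / [6];  Q = [1, 2] / [3]
  Insert 3 (step 4): P = [1, 2, 3] / [6];  Q = [1, 2, 4] / [3]
  Insert 5 (step 5): P = [1, 2, 3, 5] / [6];  Q = [1, 2, 4, 5] / [3]
  Insert 7 (step 6): P = [1, 2, 3, 5, 7] / [6];  Q = [1, 2, 4, 5, 6] / [3]
  Insert 4 (step 7): P = [1, 2, 3, 4, 7] / [5] / [6];  Q = [1, 2, 4, 5, 6] / [3] / [7]
Final shape: (5, 1, 1).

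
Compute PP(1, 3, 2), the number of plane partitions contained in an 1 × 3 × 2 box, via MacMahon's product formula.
PP(1, 3, 2) = 10

Evaluate the triple product over i = 1..1, j = 1..3, k = 1..2. The factors are (2/1) · (3/2) · (3/2) · (4/3) · (4/3) · (5/4). The numerators and denominators telescope so the product is an integer; carrying out the multiplication exactly gives PP(1, 3, 2) = 10.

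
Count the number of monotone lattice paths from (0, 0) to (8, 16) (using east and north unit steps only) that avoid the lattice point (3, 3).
Number of paths = 564111

Total paths from (0, 0) to (8, 16): C(24, 8) = 735471. Paths through (3, 3): (paths (0, 0) → (3, 3)) × (paths (3, 3) → (8, 16)) = C(6, 3) · C(18, 5) = 20 · 8568 = 171360. Avoidance count = 735471 − 171360 = 564111.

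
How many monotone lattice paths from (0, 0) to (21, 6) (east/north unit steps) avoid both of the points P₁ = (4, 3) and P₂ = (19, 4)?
Number of paths = 206340

Inclusion–exclusion. Total paths: C(27, 21) = 296010. Through P₁: C(7, 4)·C(20, 17) = 39900. Through P₂: C(23, 19)·C(4, 2) = 53130. Since P₁ is strictly southwest of P₂, a monotone path through both must visit P₁ then P₂; paths through both = C(7, 4)·C(16, 15)·C(4, 2) = 3360. Avoid both = 296010 − 39900 − 53130 + 3360 = 206340.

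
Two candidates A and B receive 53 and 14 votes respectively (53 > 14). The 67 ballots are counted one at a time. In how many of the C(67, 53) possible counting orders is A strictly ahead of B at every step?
Strict-lead orderings = 56964748286160

Total orderings of the 67 votes with 53 for A: C(67, 53) = 97862516286480. By the Bertrand ballot formula (Cycle Lemma / reflection principle), the number of orderings in which A is strictly ahead of B throughout is (p − q)/(p + q) · C(p + q, p) = (53 − 14)/(53 + 14) · 97862516286480 = 56964748286160.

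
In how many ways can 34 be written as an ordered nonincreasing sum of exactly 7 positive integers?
p(34, 7 parts) = 1175

Partitions of n into exactly k parts are in bijection with partitions of n − k into at most k parts (subtract 1 from each part). So p(34, exactly 7) = p(27, parts ≤ 7). Computing via the recurrence p(m, j) = p(m, j−1) + p(m−j, j) gives 1175.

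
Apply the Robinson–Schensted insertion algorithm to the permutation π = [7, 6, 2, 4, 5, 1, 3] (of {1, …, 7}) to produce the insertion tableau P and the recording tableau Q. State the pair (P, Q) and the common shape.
P = [1, 3, 5] / [2, 4] / [6] / [7];  Q = [1, 4, 5] / [2, 7] / [3] / [6];  common shape = (3, 2, 1, 1)

Row-insert the values π_1, π_2, … into P one at a time, bumping the leftmost entry strictly greater than the inserted value down to the next row. The recording tableau Q records, in position (i, j), the step at which that cell was added to P.
  Insert 7 (step 1): P = [7];  Q = [1]
  Insert 6 (step 2): P = [6] / [7];  Q = [1] / [2]
  Insert 2 (step 3): P = [2] / [6] / [7];  Q = [1] / [2] / [3]
  Insert 4 (step 4): P = [2, 4] / [6] / [7];  Q = [1, 4] / [2] / [3]
  Insert 5 (step 5): P = [2, 4, 5] / [6] / [7];  Q = [1, 4, 5] / [2] / [3]
  Insert 1 (step 6): P = [1, 4, 5] / [2] / [6] / [7];  Q = [1, 4, 5] / [2] / [3] / [6]
  Insert 3 (step 7): P = [1, 3, 5] / [2, 4] / [6] / [7];  Q = [1, 4, 5] / [2, 7] / [3] / [6]
Final shape: (3, 2, 1, 1).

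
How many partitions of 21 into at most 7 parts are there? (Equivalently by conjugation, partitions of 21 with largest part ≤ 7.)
p(21, parts ≤ 7) = 436

Use the recurrence p(n, m) = p(n, m−1) + p(n−m, m): either the largest part is < m (count p(n, m−1)) or the largest part is exactly m (remove one copy of m, count p(n−m, m)). With p(0, ·) = 1 this gives p(21, parts ≤ 7) = 436. (By conjugating Young diagrams, this also counts partitions of 21 into at most 7 parts.)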